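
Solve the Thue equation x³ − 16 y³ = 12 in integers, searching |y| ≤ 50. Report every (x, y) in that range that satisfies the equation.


The equation is x³ - 16y³ = 12. For fixed y, x³ = 16·y³ + 12, so a solution requires the RHS to be a perfect cube.
Strategy: iterate y from -50 to 50, compute RHS = 16·y³ + 12, and check whether it is a (positive or negative) perfect cube.
Check small values of y:
  y = 0: RHS = 12 is not a perfect cube.
  y = 1: RHS = 28 is not a perfect cube.
  y = -1: RHS = -4 is not a perfect cube.
  y = 2: RHS = 140 is not a perfect cube.
  y = -2: RHS = -116 is not a perfect cube.
  y = 3: RHS = 444 is not a perfect cube.
  y = -3: RHS = -420 is not a perfect cube.
Continuing the search up to |y| = 50 finds no solutions either.
No (x, y) in the scanned range satisfies the equation.

No integer solutions with |y| ≤ 50.


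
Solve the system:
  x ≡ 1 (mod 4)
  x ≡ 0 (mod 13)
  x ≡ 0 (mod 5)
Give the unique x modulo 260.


Moduli 4, 13, 5 are pairwise coprime; by CRT there is a unique solution modulo M = 4 · 13 · 5 = 260.
Solve pairwise, accumulating the modulus:
  Start with x ≡ 1 (mod 4).
  Combine with x ≡ 0 (mod 13): since gcd(4, 13) = 1, we get a unique residue mod 52.
    Write x = 1 + 4·t and substitute into x ≡ 0 (mod 13): 4·t ≡ 0 − 1 = -1 (mod 13).
    Reduce coefficients mod 13: 4·t ≡ 12 (mod 13).
    The inverse of 4 mod 13 is 10 (since 4·10 = 40 = 3·13 + 1), so t ≡ 10·12 = 120 ≡ 3 (mod 13).
    Then x = 1 + 4·3 = 13, valid modulo lcm(4, 13) = 52: x ≡ 13 (mod 52).
  Combine with x ≡ 0 (mod 5): since gcd(52, 5) = 1, we get a unique residue mod 260.
    Write x = 13 + 52·t and substitute into x ≡ 0 (mod 5): 52·t ≡ 0 − 13 = -13 (mod 5).
    Reduce coefficients mod 5: 2·t ≡ 2 (mod 5).
    The inverse of 2 mod 5 is 3 (since 2·3 = 6 = 1·5 + 1), so t ≡ 3·2 = 6 ≡ 1 (mod 5).
    Then x = 13 + 52·1 = 65, valid modulo lcm(52, 5) = 260: x ≡ 65 (mod 260).
Verify: 65 mod 4 = 1 ✓, 65 mod 13 = 0 ✓, 65 mod 5 = 0 ✓.

x ≡ 65 (mod 260).


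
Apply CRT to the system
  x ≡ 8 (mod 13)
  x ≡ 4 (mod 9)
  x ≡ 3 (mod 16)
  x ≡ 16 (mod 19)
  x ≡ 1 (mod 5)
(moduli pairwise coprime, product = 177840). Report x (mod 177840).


Product of moduli M = 13 · 9 · 16 · 19 · 5 = 177840.
Merge one congruence at a time:
  Start: x ≡ 8 (mod 13).
  Combine with x ≡ 4 (mod 9); new modulus lcm = 117.
    Write x = 8 + 13·t and substitute into x ≡ 4 (mod 9): 13·t ≡ 4 − 8 = -4 (mod 9).
    Reduce coefficients mod 9: 4·t ≡ 5 (mod 9).
    The inverse of 4 mod 9 is 7 (since 4·7 = 28 = 3·9 + 1), so t ≡ 7·5 = 35 ≡ 8 (mod 9).
    Then x = 8 + 13·8 = 112, valid modulo lcm(13, 9) = 117: x ≡ 112 (mod 117).
  Combine with x ≡ 3 (mod 16); new modulus lcm = 1872.
    Write x = 112 + 117·t and substitute into x ≡ 3 (mod 16): 117·t ≡ 3 − 112 = -109 (mod 16).
    Reduce coefficients mod 16: 5·t ≡ 3 (mod 16).
    The inverse of 5 mod 16 is 13 (since 5·13 = 65 = 4·16 + 1), so t ≡ 13·3 = 39 ≡ 7 (mod 16).
    Then x = 112 + 117·7 = 931, valid modulo lcm(117, 16) = 1872: x ≡ 931 (mod 1872).
  Combine with x ≡ 16 (mod 19); new modulus lcm = 35568.
    Write x = 931 + 1872·t and substitute into x ≡ 16 (mod 19): 1872·t ≡ 16 − 931 = -915 (mod 19).
    Reduce coefficients mod 19: 10·t ≡ 16 (mod 19).
    The inverse of 10 mod 19 is 2 (since 10·2 = 20 = 1·19 + 1), so t ≡ 2·16 = 32 ≡ 13 (mod 19).
    Then x = 931 + 1872·13 = 25267, valid modulo lcm(1872, 19) = 35568: x ≡ 25267 (mod 35568).
  Combine with x ≡ 1 (mod 5); new modulus lcm = 177840.
    Write x = 25267 + 35568·t and substitute into x ≡ 1 (mod 5): 35568·t ≡ 1 − 25267 = -25266 (mod 5).
    Reduce coefficients mod 5: 3·t ≡ 4 (mod 5).
    The inverse of 3 mod 5 is 2 (since 3·2 = 6 = 1·5 + 1), so t ≡ 2·4 = 8 ≡ 3 (mod 5).
    Then x = 25267 + 35568·3 = 131971, valid modulo lcm(35568, 5) = 177840: x ≡ 131971 (mod 177840).
Verify against each original: 131971 mod 13 = 8, 131971 mod 9 = 4, 131971 mod 16 = 3, 131971 mod 19 = 16, 131971 mod 5 = 1.

x ≡ 131971 (mod 177840).


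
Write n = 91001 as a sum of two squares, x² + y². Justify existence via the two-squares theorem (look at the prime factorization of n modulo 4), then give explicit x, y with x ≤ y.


Step 1: Factor n = 91001 = 17 · 53 · 101.
Step 2: Check the mod-4 condition on each prime factor: 17 ≡ 1 (mod 4), exponent 1; 53 ≡ 1 (mod 4), exponent 1; 101 ≡ 1 (mod 4), exponent 1.
All primes ≡ 3 (mod 4) appear to even exponent (or don't appear), so by the two-squares theorem n IS expressible as a sum of two squares.
Step 3: Build a representation. Here n = 17 · 53 · 101 is a product of primes ≡ 1 (mod 4). Each prime p ≡ 1 (mod 4) is itself a sum of two squares; find a² by testing p − a² for a perfect square:
  17: 17 − 1² = 16 = 4² ⇒ 17 = 1² + 4².
  53: 53 − 1² = 52, 53 − 2² = 49 = 7² ⇒ 53 = 2² + 7².
  101: 101 − 1² = 100 = 10² ⇒ 101 = 1² + 10².
  Combine using the Brahmagupta–Fibonacci identity (a² + b²)(c² + d²) = (ac − bd)² + (ad + bc)² = (ac + bd)² + (ad − bc)²:
  17 · 53 = 901: from (1² + 4²)(2² + 7²), take (1·2 − 4·7, 1·7 + 4·2) = (2 − 28, 7 + 8) = (-26, 15); dropping signs (only squares matter) gives (26, 15); check 26² + 15² = 676 + 225 = 901 ✓.
  901 · 101 = 91001: from (26² + 15²)(1² + 10²), take (26·1 − 15·10, 26·10 + 15·1) = (26 − 150, 260 + 15) = (-124, 275); dropping signs (only squares matter) gives (124, 275); check 124² + 275² = 15376 + 75625 = 91001 ✓.
Step 4: Order so x ≤ y and verify: 124² + 275² = 15376 + 75625 = 91001 = n. ✓

n = 91001 = 124² + 275² (one valid representation with x ≤ y).


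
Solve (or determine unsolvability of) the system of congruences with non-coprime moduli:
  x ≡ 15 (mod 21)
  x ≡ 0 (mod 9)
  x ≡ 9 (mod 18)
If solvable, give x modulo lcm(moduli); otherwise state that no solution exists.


Moduli 21, 9, 18 are not pairwise coprime, so CRT works modulo lcm(m_i) when all pairwise compatibility conditions hold.
Pairwise compatibility: gcd(m_i, m_j) must divide a_i - a_j for every pair.
Merge one congruence at a time:
  Start: x ≡ 15 (mod 21).
  Combine with x ≡ 0 (mod 9): gcd(21, 9) = 3; 0 - 15 = -15, which IS divisible by 3, so compatible.
    Write x = 15 + 21·t and substitute into x ≡ 0 (mod 9): 21·t ≡ 0 − 15 = -15 (mod 9).
    Divide the congruence (and modulus) by g = 3: 7·t ≡ -5 (mod 3).
    Reduce coefficients mod 3: 1·t ≡ 1 (mod 3).
    So t ≡ 1 (mod 3).
    Then x = 15 + 21·1 = 36, valid modulo lcm(21, 9) = 63: x ≡ 36 (mod 63).
  Combine with x ≡ 9 (mod 18): gcd(63, 18) = 9; 9 - 36 = -27, which IS divisible by 9, so compatible.
    Write x = 36 + 63·t and substitute into x ≡ 9 (mod 18): 63·t ≡ 9 − 36 = -27 (mod 18).
    Divide the congruence (and modulus) by g = 9: 7·t ≡ -3 (mod 2).
    Reduce coefficients mod 2: 1·t ≡ 1 (mod 2).
    So t ≡ 1 (mod 2).
    Then x = 36 + 63·1 = 99, valid modulo lcm(63, 18) = 126: x ≡ 99 (mod 126).
Verify: 99 mod 21 = 15, 99 mod 9 = 0, 99 mod 18 = 9.

x ≡ 99 (mod 126).


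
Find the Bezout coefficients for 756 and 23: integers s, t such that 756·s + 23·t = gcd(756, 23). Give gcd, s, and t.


Euclidean algorithm on (756, 23) — divide until remainder is 0:
  756 = 32 · 23 + 20
  23 = 1 · 20 + 3
  20 = 6 · 3 + 2
  3 = 1 · 2 + 1
  2 = 2 · 1 + 0
gcd(756, 23) = 1.
Track Bezout coefficients alongside the remainders: start with r₀ = 756 = a·1 + b·0 (s = 1, t = 0) and r₁ = 23 = a·0 + b·1 (s = 0, t = 1); each new remainder r_{k+1} = r_{k-1} − q_k·r_k inherits s_{k+1} = s_{k-1} − q_k·s_k, t_{k+1} = t_{k-1} − q_k·t_k, so r_k = a·s_k + b·t_k at every step:
  q = 32: r = 20, s = 1 − 32·0 = 1, t = 0 − 32·1 = -32  (check: 756·1 + 23·(-32) = 20)
  q = 1: r = 3, s = 0 − 1·1 = -1, t = 1 − 1·(-32) = 33  (check: 756·(-1) + 23·33 = 3)
  q = 6: r = 2, s = 1 − 6·(-1) = 7, t = -32 − 6·33 = -230  (check: 756·7 + 23·(-230) = 2)
  q = 1: r = 1, s = -1 − 1·7 = -8, t = 33 − 1·(-230) = 263  (check: 756·(-8) + 23·263 = 1)
The row with r = 1 (the gcd) gives the Bezout coefficients s = -8, t = 263.
Result: 756 · (-8) + 23 · (263) = 1.

gcd(756, 23) = 1; s = -8, t = 263 (check: 756·(-8) + 23·263 = 1).


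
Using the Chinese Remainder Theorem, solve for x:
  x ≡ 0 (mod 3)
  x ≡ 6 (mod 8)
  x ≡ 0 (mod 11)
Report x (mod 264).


Moduli 3, 8, 11 are pairwise coprime; by CRT there is a unique solution modulo M = 3 · 8 · 11 = 264.
Solve pairwise, accumulating the modulus:
  Start with x ≡ 0 (mod 3).
  Combine with x ≡ 6 (mod 8): since gcd(3, 8) = 1, we get a unique residue mod 24.
    Write x = 0 + 3·t and substitute into x ≡ 6 (mod 8): 3·t ≡ 6 − 0 = 6 (mod 8).
    The inverse of 3 mod 8 is 3 (since 3·3 = 9 = 1·8 + 1), so t ≡ 3·6 = 18 ≡ 2 (mod 8).
    Then x = 0 + 3·2 = 6, valid modulo lcm(3, 8) = 24: x ≡ 6 (mod 24).
  Combine with x ≡ 0 (mod 11): since gcd(24, 11) = 1, we get a unique residue mod 264.
    Write x = 6 + 24·t and substitute into x ≡ 0 (mod 11): 24·t ≡ 0 − 6 = -6 (mod 11).
    Reduce coefficients mod 11: 2·t ≡ 5 (mod 11).
    The inverse of 2 mod 11 is 6 (since 2·6 = 12 = 1·11 + 1), so t ≡ 6·5 = 30 ≡ 8 (mod 11).
    Then x = 6 + 24·8 = 198, valid modulo lcm(24, 11) = 264: x ≡ 198 (mod 264).
Verify: 198 mod 3 = 0 ✓, 198 mod 8 = 6 ✓, 198 mod 11 = 0 ✓.

x ≡ 198 (mod 264).


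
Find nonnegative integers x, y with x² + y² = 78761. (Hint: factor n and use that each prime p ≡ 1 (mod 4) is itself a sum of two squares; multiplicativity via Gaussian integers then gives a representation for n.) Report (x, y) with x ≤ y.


Step 1: Factor n = 78761 = 17 · 41 · 113.
Step 2: Check the mod-4 condition on each prime factor: 17 ≡ 1 (mod 4), exponent 1; 41 ≡ 1 (mod 4), exponent 1; 113 ≡ 1 (mod 4), exponent 1.
All primes ≡ 3 (mod 4) appear to even exponent (or don't appear), so by the two-squares theorem n IS expressible as a sum of two squares.
Step 3: Build a representation. Here n = 17 · 41 · 113 is a product of primes ≡ 1 (mod 4). Each prime p ≡ 1 (mod 4) is itself a sum of two squares; find a² by testing p − a² for a perfect square:
  17: 17 − 1² = 16 = 4² ⇒ 17 = 1² + 4².
  41: 41 − 1² = 40, 41 − 2² = 37, 41 − 3² = 32, 41 − 4² = 25 = 5² ⇒ 41 = 4² + 5².
  113: 113 − 1² = 112, 113 − 2² = 109, 113 − 3² = 104, 113 − 4² = 97, 113 − 5² = 88, 113 − 6² = 77, 113 − 7² = 64 = 8² ⇒ 113 = 7² + 8².
  Combine using the Brahmagupta–Fibonacci identity (a² + b²)(c² + d²) = (ac − bd)² + (ad + bc)² = (ac + bd)² + (ad − bc)²:
  17 · 41 = 697: from (1² + 4²)(4² + 5²), take (1·4 − 4·5, 1·5 + 4·4) = (4 − 20, 5 + 16) = (-16, 21); dropping signs (only squares matter) gives (16, 21); check 16² + 21² = 256 + 441 = 697 ✓.
  697 · 113 = 78761: from (16² + 21²)(7² + 8²), take (16·7 − 21·8, 16·8 + 21·7) = (112 − 168, 128 + 147) = (-56, 275); dropping signs (only squares matter) gives (56, 275); check 56² + 275² = 3136 + 75625 = 78761 ✓.
Step 4: Order so x ≤ y and verify: 56² + 275² = 3136 + 75625 = 78761 = n. ✓

n = 78761 = 56² + 275² (one valid representation with x ≤ y).


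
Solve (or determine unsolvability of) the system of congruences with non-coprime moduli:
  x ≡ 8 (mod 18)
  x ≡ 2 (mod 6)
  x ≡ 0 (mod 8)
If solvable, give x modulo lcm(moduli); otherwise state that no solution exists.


Moduli 18, 6, 8 are not pairwise coprime, so CRT works modulo lcm(m_i) when all pairwise compatibility conditions hold.
Pairwise compatibility: gcd(m_i, m_j) must divide a_i - a_j for every pair.
Merge one congruence at a time:
  Start: x ≡ 8 (mod 18).
  Combine with x ≡ 2 (mod 6): gcd(18, 6) = 6; 2 - 8 = -6, which IS divisible by 6, so compatible.
    Write x = 8 + 18·t and substitute into x ≡ 2 (mod 6): 18·t ≡ 2 − 8 = -6 (mod 6).
    Divide the congruence (and modulus) by g = 6: 3·t ≡ -1 (mod 1).
    Modulo 1 every t works; take t = 0.
    Then x = 8 + 18·0 = 8, valid modulo lcm(18, 6) = 18: x ≡ 8 (mod 18).
  Combine with x ≡ 0 (mod 8): gcd(18, 8) = 2; 0 - 8 = -8, which IS divisible by 2, so compatible.
    Write x = 8 + 18·t and substitute into x ≡ 0 (mod 8): 18·t ≡ 0 − 8 = -8 (mod 8).
    Divide the congruence (and modulus) by g = 2: 9·t ≡ -4 (mod 4).
    Reduce coefficients mod 4: 1·t ≡ 0 (mod 4).
    So t ≡ 0 (mod 4).
    Then x = 8 + 18·0 = 8, valid modulo lcm(18, 8) = 72: x ≡ 8 (mod 72).
Verify: 8 mod 18 = 8, 8 mod 6 = 2, 8 mod 8 = 0.

x ≡ 8 (mod 72).


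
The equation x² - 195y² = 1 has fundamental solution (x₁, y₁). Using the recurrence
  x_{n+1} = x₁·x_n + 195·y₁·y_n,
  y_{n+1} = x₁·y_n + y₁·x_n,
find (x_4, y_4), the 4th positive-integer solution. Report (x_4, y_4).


Step 1: Find the fundamental solution (x₁, y₁) of x² - 195y² = 1.
  Expand √195 as a continued fraction. a₀ = ⌊√195⌋ = 13; iterate m_{k+1} = d_k·a_k − m_k, d_{k+1} = (195 − m_{k+1}²)/d_k, a_{k+1} = ⌊(a₀ + m_{k+1})/d_{k+1}⌋ (starting m₀ = 0, d₀ = 1), with convergents p_k = a_k·p_{k-1} + p_{k-2}, q_k = a_k·q_{k-1} + q_{k-2} (p₋₁ = 1, q₋₁ = 0):
  k = 0: a₀ = 13; p₀/q₀ = 13/1; p₀² − 195·q₀² = 169 − 195 = -26.
  k = 1: m = 13, d = 26, a = ⌊(13 + 13)/26⌋ = 1; p/q = (1·13 + 1)/(1·1 + 0) = 14/1; p² − 195·q² = 196 − 195 = 1.
  The first convergent with p² − 195·q² = 1 gives the fundamental solution (x₁, y₁) = (14, 1).
Step 2: Apply the recurrence (x_{n+1}, y_{n+1}) = (x₁x_n + 195y₁y_n, x₁y_n + y₁x_n) repeatedly.
  From (x_1, y_1) = (14, 1): x_2 = 14·14 + 195·1·1 = 391; y_2 = 14·1 + 1·14 = 28.
  From (x_2, y_2) = (391, 28): x_3 = 14·391 + 195·1·28 = 10934; y_3 = 14·28 + 1·391 = 783.
  From (x_3, y_3) = (10934, 783): x_4 = 14·10934 + 195·1·783 = 305761; y_4 = 14·783 + 1·10934 = 21896.
Step 3: Verify x_4² - 195·y_4² = 93489789121 - 93489789120 = 1 (should be 1). ✓

(x_1, y_1) = (14, 1); (x_4, y_4) = (305761, 21896).


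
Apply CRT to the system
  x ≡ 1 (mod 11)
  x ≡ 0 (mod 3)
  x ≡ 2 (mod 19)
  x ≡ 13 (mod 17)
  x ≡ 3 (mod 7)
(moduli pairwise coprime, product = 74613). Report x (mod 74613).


Product of moduli M = 11 · 3 · 19 · 17 · 7 = 74613.
Merge one congruence at a time:
  Start: x ≡ 1 (mod 11).
  Combine with x ≡ 0 (mod 3); new modulus lcm = 33.
    Write x = 1 + 11·t and substitute into x ≡ 0 (mod 3): 11·t ≡ 0 − 1 = -1 (mod 3).
    Reduce coefficients mod 3: 2·t ≡ 2 (mod 3).
    The inverse of 2 mod 3 is 2 (since 2·2 = 4 = 1·3 + 1), so t ≡ 2·2 = 4 ≡ 1 (mod 3).
    Then x = 1 + 11·1 = 12, valid modulo lcm(11, 3) = 33: x ≡ 12 (mod 33).
  Combine with x ≡ 2 (mod 19); new modulus lcm = 627.
    Write x = 12 + 33·t and substitute into x ≡ 2 (mod 19): 33·t ≡ 2 − 12 = -10 (mod 19).
    Reduce coefficients mod 19: 14·t ≡ 9 (mod 19).
    The inverse of 14 mod 19 is 15 (since 14·15 = 210 = 11·19 + 1), so t ≡ 15·9 = 135 ≡ 2 (mod 19).
    Then x = 12 + 33·2 = 78, valid modulo lcm(33, 19) = 627: x ≡ 78 (mod 627).
  Combine with x ≡ 13 (mod 17); new modulus lcm = 10659.
    Write x = 78 + 627·t and substitute into x ≡ 13 (mod 17): 627·t ≡ 13 − 78 = -65 (mod 17).
    Reduce coefficients mod 17: 15·t ≡ 3 (mod 17).
    The inverse of 15 mod 17 is 8 (since 15·8 = 120 = 7·17 + 1), so t ≡ 8·3 = 24 ≡ 7 (mod 17).
    Then x = 78 + 627·7 = 4467, valid modulo lcm(627, 17) = 10659: x ≡ 4467 (mod 10659).
  Combine with x ≡ 3 (mod 7); new modulus lcm = 74613.
    Write x = 4467 + 10659·t and substitute into x ≡ 3 (mod 7): 10659·t ≡ 3 − 4467 = -4464 (mod 7).
    Reduce coefficients mod 7: 5·t ≡ 2 (mod 7).
    The inverse of 5 mod 7 is 3 (since 5·3 = 15 = 2·7 + 1), so t ≡ 3·2 = 6 ≡ 6 (mod 7).
    Then x = 4467 + 10659·6 = 68421, valid modulo lcm(10659, 7) = 74613: x ≡ 68421 (mod 74613).
Verify against each original: 68421 mod 11 = 1, 68421 mod 3 = 0, 68421 mod 19 = 2, 68421 mod 17 = 13, 68421 mod 7 = 3.

x ≡ 68421 (mod 74613).


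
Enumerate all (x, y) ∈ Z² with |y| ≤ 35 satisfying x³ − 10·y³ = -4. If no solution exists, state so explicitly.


The equation is x³ - 10y³ = -4. For fixed y, x³ = 10·y³ − 4, so a solution requires the RHS to be a perfect cube.
Strategy: iterate y from -35 to 35, compute RHS = 10·y³ − 4, and check whether it is a (positive or negative) perfect cube.
Check small values of y:
  y = 0: RHS = -4 is not a perfect cube.
  y = 1: RHS = 6 is not a perfect cube.
  y = -1: RHS = -14 is not a perfect cube.
  y = 2: RHS = 76 is not a perfect cube.
  y = -2: RHS = -84 is not a perfect cube.
  y = 3: RHS = 266 is not a perfect cube.
  y = -3: RHS = -274 is not a perfect cube.
Continuing the search up to |y| = 35 finds no solutions either.
No (x, y) in the scanned range satisfies the equation.

No integer solutions with |y| ≤ 35.


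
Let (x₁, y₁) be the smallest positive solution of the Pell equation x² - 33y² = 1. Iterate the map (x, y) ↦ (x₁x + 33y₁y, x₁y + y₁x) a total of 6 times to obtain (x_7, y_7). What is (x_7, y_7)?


Step 1: Find the fundamental solution (x₁, y₁) of x² - 33y² = 1.
  Expand √33 as a continued fraction. a₀ = ⌊√33⌋ = 5; iterate m_{k+1} = d_k·a_k − m_k, d_{k+1} = (33 − m_{k+1}²)/d_k, a_{k+1} = ⌊(a₀ + m_{k+1})/d_{k+1}⌋ (starting m₀ = 0, d₀ = 1), with convergents p_k = a_k·p_{k-1} + p_{k-2}, q_k = a_k·q_{k-1} + q_{k-2} (p₋₁ = 1, q₋₁ = 0):
  k = 0: a₀ = 5; p₀/q₀ = 5/1; p₀² − 33·q₀² = 25 − 33 = -8.
  k = 1: m = 5, d = 8, a = ⌊(5 + 5)/8⌋ = 1; p/q = (1·5 + 1)/(1·1 + 0) = 6/1; p² − 33·q² = 36 − 33 = 3.
  k = 2: m = 3, d = 3, a = ⌊(5 + 3)/3⌋ = 2; p/q = (2·6 + 5)/(2·1 + 1) = 17/3; p² − 33·q² = 289 − 297 = -8.
  k = 3: m = 3, d = 8, a = ⌊(5 + 3)/8⌋ = 1; p/q = (1·17 + 6)/(1·3 + 1) = 23/4; p² − 33·q² = 529 − 528 = 1.
  The first convergent with p² − 33·q² = 1 gives the fundamental solution (x₁, y₁) = (23, 4).
Step 2: Apply the recurrence (x_{n+1}, y_{n+1}) = (x₁x_n + 33y₁y_n, x₁y_n + y₁x_n) repeatedly.
  From (x_1, y_1) = (23, 4): x_2 = 23·23 + 33·4·4 = 1057; y_2 = 23·4 + 4·23 = 184.
  From (x_2, y_2) = (1057, 184): x_3 = 23·1057 + 33·4·184 = 48599; y_3 = 23·184 + 4·1057 = 8460.
  From (x_3, y_3) = (48599, 8460): x_4 = 23·48599 + 33·4·8460 = 2234497; y_4 = 23·8460 + 4·48599 = 388976.
  From (x_4, y_4) = (2234497, 388976): x_5 = 23·2234497 + 33·4·388976 = 102738263; y_5 = 23·388976 + 4·2234497 = 17884436.
  From (x_5, y_5) = (102738263, 17884436): x_6 = 23·102738263 + 33·4·17884436 = 4723725601; y_6 = 23·17884436 + 4·102738263 = 822295080.
  From (x_6, y_6) = (4723725601, 822295080): x_7 = 23·4723725601 + 33·4·822295080 = 217188639383; y_7 = 23·822295080 + 4·4723725601 = 37807689244.
Step 3: Verify x_7² - 33·y_7² = 47170905077038818620689 - 47170905077038818620688 = 1 (should be 1). ✓

(x_1, y_1) = (23, 4); (x_7, y_7) = (217188639383, 37807689244).


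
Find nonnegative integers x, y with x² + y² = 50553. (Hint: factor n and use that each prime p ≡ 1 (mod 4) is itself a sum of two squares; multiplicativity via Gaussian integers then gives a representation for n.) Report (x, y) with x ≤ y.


Step 1: Factor n = 50553 = 3^2 · 41 · 137.
Step 2: Check the mod-4 condition on each prime factor: 3 ≡ 3 (mod 4), exponent 2 (must be even); 41 ≡ 1 (mod 4), exponent 1; 137 ≡ 1 (mod 4), exponent 1.
All primes ≡ 3 (mod 4) appear to even exponent (or don't appear), so by the two-squares theorem n IS expressible as a sum of two squares.
Step 3: Build a representation. Group n = k² · m with k = 3 and m = 41 · 137 = 5617 (a product of primes ≡ 1 (mod 4)); a representation of m scales to one of n via (k·x)² + (k·y)² = k²(x² + y²). Each prime p ≡ 1 (mod 4) is itself a sum of two squares; find a² by testing p − a² for a perfect square:
  41: 41 − 1² = 40, 41 − 2² = 37, 41 − 3² = 32, 41 − 4² = 25 = 5² ⇒ 41 = 4² + 5².
  137: 137 − 1² = 136, 137 − 2² = 133, 137 − 3² = 128, 137 − 4² = 121 = 11² ⇒ 137 = 4² + 11².
  Combine using the Brahmagupta–Fibonacci identity (a² + b²)(c² + d²) = (ac − bd)² + (ad + bc)² = (ac + bd)² + (ad − bc)²:
  41 · 137 = 5617: from (4² + 5²)(4² + 11²), take (4·4 − 5·11, 4·11 + 5·4) = (16 − 55, 44 + 20) = (-39, 64); dropping signs (only squares matter) gives (39, 64); check 39² + 64² = 1521 + 4096 = 5617 ✓.
  Scale by k = 3: (3·39, 3·64) = (117, 192).
Step 4: Order so x ≤ y and verify: 117² + 192² = 13689 + 36864 = 50553 = n. ✓

n = 50553 = 117² + 192² (one valid representation with x ≤ y).


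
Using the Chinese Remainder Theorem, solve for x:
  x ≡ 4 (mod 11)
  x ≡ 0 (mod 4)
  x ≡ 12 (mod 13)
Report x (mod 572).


Moduli 11, 4, 13 are pairwise coprime; by CRT there is a unique solution modulo M = 11 · 4 · 13 = 572.
Solve pairwise, accumulating the modulus:
  Start with x ≡ 4 (mod 11).
  Combine with x ≡ 0 (mod 4): since gcd(11, 4) = 1, we get a unique residue mod 44.
    Write x = 4 + 11·t and substitute into x ≡ 0 (mod 4): 11·t ≡ 0 − 4 = -4 (mod 4).
    Reduce coefficients mod 4: 3·t ≡ 0 (mod 4).
    The inverse of 3 mod 4 is 3 (since 3·3 = 9 = 2·4 + 1), so t ≡ 3·0 = 0 ≡ 0 (mod 4).
    Then x = 4 + 11·0 = 4, valid modulo lcm(11, 4) = 44: x ≡ 4 (mod 44).
  Combine with x ≡ 12 (mod 13): since gcd(44, 13) = 1, we get a unique residue mod 572.
    Write x = 4 + 44·t and substitute into x ≡ 12 (mod 13): 44·t ≡ 12 − 4 = 8 (mod 13).
    Reduce coefficients mod 13: 5·t ≡ 8 (mod 13).
    The inverse of 5 mod 13 is 8 (since 5·8 = 40 = 3·13 + 1), so t ≡ 8·8 = 64 ≡ 12 (mod 13).
    Then x = 4 + 44·12 = 532, valid modulo lcm(44, 13) = 572: x ≡ 532 (mod 572).
Verify: 532 mod 11 = 4 ✓, 532 mod 4 = 0 ✓, 532 mod 13 = 12 ✓.

x ≡ 532 (mod 572).


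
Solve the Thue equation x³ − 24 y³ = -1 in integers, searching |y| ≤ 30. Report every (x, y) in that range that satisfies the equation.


The equation is x³ - 24y³ = -1. For fixed y, x³ = 24·y³ − 1, so a solution requires the RHS to be a perfect cube.
Strategy: iterate y from -30 to 30, compute RHS = 24·y³ − 1, and check whether it is a (positive or negative) perfect cube.
Check small values of y:
  y = 0: RHS = -1 = (-1)³ ⇒ x = -1 works.
  y = 1: RHS = 23 is not a perfect cube.
  y = -1: RHS = -25 is not a perfect cube.
  y = 2: RHS = 191 is not a perfect cube.
  y = -2: RHS = -193 is not a perfect cube.
  y = 3: RHS = 647 is not a perfect cube.
  y = -3: RHS = -649 is not a perfect cube.
Continuing the search up to |y| = 30 finds no further solutions beyond those listed.
Collected solutions: (-1, 0).

Solutions (with |y| ≤ 30): (-1, 0).


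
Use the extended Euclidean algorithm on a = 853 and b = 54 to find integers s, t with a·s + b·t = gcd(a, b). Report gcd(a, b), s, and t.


Euclidean algorithm on (853, 54) — divide until remainder is 0:
  853 = 15 · 54 + 43
  54 = 1 · 43 + 11
  43 = 3 · 11 + 10
  11 = 1 · 10 + 1
  10 = 10 · 1 + 0
gcd(853, 54) = 1.
Track Bezout coefficients alongside the remainders: start with r₀ = 853 = a·1 + b·0 (s = 1, t = 0) and r₁ = 54 = a·0 + b·1 (s = 0, t = 1); each new remainder r_{k+1} = r_{k-1} − q_k·r_k inherits s_{k+1} = s_{k-1} − q_k·s_k, t_{k+1} = t_{k-1} − q_k·t_k, so r_k = a·s_k + b·t_k at every step:
  q = 15: r = 43, s = 1 − 15·0 = 1, t = 0 − 15·1 = -15  (check: 853·1 + 54·(-15) = 43)
  q = 1: r = 11, s = 0 − 1·1 = -1, t = 1 − 1·(-15) = 16  (check: 853·(-1) + 54·16 = 11)
  q = 3: r = 10, s = 1 − 3·(-1) = 4, t = -15 − 3·16 = -63  (check: 853·4 + 54·(-63) = 10)
  q = 1: r = 1, s = -1 − 1·4 = -5, t = 16 − 1·(-63) = 79  (check: 853·(-5) + 54·79 = 1)
The row with r = 1 (the gcd) gives the Bezout coefficients s = -5, t = 79.
Result: 853 · (-5) + 54 · (79) = 1.

gcd(853, 54) = 1; s = -5, t = 79 (check: 853·(-5) + 54·79 = 1).


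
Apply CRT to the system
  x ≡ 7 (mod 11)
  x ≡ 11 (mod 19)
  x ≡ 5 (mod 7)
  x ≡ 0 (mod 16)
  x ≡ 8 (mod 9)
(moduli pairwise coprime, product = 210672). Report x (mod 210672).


Product of moduli M = 11 · 19 · 7 · 16 · 9 = 210672.
Merge one congruence at a time:
  Start: x ≡ 7 (mod 11).
  Combine with x ≡ 11 (mod 19); new modulus lcm = 209.
    Write x = 7 + 11·t and substitute into x ≡ 11 (mod 19): 11·t ≡ 11 − 7 = 4 (mod 19).
    The inverse of 11 mod 19 is 7 (since 11·7 = 77 = 4·19 + 1), so t ≡ 7·4 = 28 ≡ 9 (mod 19).
    Then x = 7 + 11·9 = 106, valid modulo lcm(11, 19) = 209: x ≡ 106 (mod 209).
  Combine with x ≡ 5 (mod 7); new modulus lcm = 1463.
    Write x = 106 + 209·t and substitute into x ≡ 5 (mod 7): 209·t ≡ 5 − 106 = -101 (mod 7).
    Reduce coefficients mod 7: 6·t ≡ 4 (mod 7).
    The inverse of 6 mod 7 is 6 (since 6·6 = 36 = 5·7 + 1), so t ≡ 6·4 = 24 ≡ 3 (mod 7).
    Then x = 106 + 209·3 = 733, valid modulo lcm(209, 7) = 1463: x ≡ 733 (mod 1463).
  Combine with x ≡ 0 (mod 16); new modulus lcm = 23408.
    Write x = 733 + 1463·t and substitute into x ≡ 0 (mod 16): 1463·t ≡ 0 − 733 = -733 (mod 16).
    Reduce coefficients mod 16: 7·t ≡ 3 (mod 16).
    The inverse of 7 mod 16 is 7 (since 7·7 = 49 = 3·16 + 1), so t ≡ 7·3 = 21 ≡ 5 (mod 16).
    Then x = 733 + 1463·5 = 8048, valid modulo lcm(1463, 16) = 23408: x ≡ 8048 (mod 23408).
  Combine with x ≡ 8 (mod 9); new modulus lcm = 210672.
    Write x = 8048 + 23408·t and substitute into x ≡ 8 (mod 9): 23408·t ≡ 8 − 8048 = -8040 (mod 9).
    Reduce coefficients mod 9: 8·t ≡ 6 (mod 9).
    The inverse of 8 mod 9 is 8 (since 8·8 = 64 = 7·9 + 1), so t ≡ 8·6 = 48 ≡ 3 (mod 9).
    Then x = 8048 + 23408·3 = 78272, valid modulo lcm(23408, 9) = 210672: x ≡ 78272 (mod 210672).
Verify against each original: 78272 mod 11 = 7, 78272 mod 19 = 11, 78272 mod 7 = 5, 78272 mod 16 = 0, 78272 mod 9 = 8.

x ≡ 78272 (mod 210672).


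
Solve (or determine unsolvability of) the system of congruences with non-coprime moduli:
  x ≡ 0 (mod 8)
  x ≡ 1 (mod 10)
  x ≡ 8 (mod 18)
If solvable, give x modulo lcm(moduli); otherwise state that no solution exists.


Moduli 8, 10, 18 are not pairwise coprime, so CRT works modulo lcm(m_i) when all pairwise compatibility conditions hold.
Pairwise compatibility: gcd(m_i, m_j) must divide a_i - a_j for every pair.
Merge one congruence at a time:
  Start: x ≡ 0 (mod 8).
  Combine with x ≡ 1 (mod 10): gcd(8, 10) = 2, and 1 - 0 = 1 is NOT divisible by 2.
    ⇒ system is inconsistent (no integer solution).

No solution (the system is inconsistent).


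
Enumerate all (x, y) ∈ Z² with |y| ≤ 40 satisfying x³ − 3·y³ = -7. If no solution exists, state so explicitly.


The equation is x³ - 3y³ = -7. For fixed y, x³ = 3·y³ − 7, so a solution requires the RHS to be a perfect cube.
Strategy: iterate y from -40 to 40, compute RHS = 3·y³ − 7, and check whether it is a (positive or negative) perfect cube.
Check small values of y:
  y = 0: RHS = -7 is not a perfect cube.
  y = 1: RHS = -4 is not a perfect cube.
  y = -1: RHS = -10 is not a perfect cube.
  y = 2: RHS = 17 is not a perfect cube.
  y = -2: RHS = -31 is not a perfect cube.
  y = 3: RHS = 74 is not a perfect cube.
  y = -3: RHS = -88 is not a perfect cube.
Continuing the search up to |y| = 40 finds no solutions either.
No (x, y) in the scanned range satisfies the equation.

No integer solutions with |y| ≤ 40.


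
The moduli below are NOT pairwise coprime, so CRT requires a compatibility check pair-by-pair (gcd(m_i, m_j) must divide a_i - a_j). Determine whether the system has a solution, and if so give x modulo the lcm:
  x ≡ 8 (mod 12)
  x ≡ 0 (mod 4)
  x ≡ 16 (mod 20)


Moduli 12, 4, 20 are not pairwise coprime, so CRT works modulo lcm(m_i) when all pairwise compatibility conditions hold.
Pairwise compatibility: gcd(m_i, m_j) must divide a_i - a_j for every pair.
Merge one congruence at a time:
  Start: x ≡ 8 (mod 12).
  Combine with x ≡ 0 (mod 4): gcd(12, 4) = 4; 0 - 8 = -8, which IS divisible by 4, so compatible.
    Write x = 8 + 12·t and substitute into x ≡ 0 (mod 4): 12·t ≡ 0 − 8 = -8 (mod 4).
    Divide the congruence (and modulus) by g = 4: 3·t ≡ -2 (mod 1).
    Modulo 1 every t works; take t = 0.
    Then x = 8 + 12·0 = 8, valid modulo lcm(12, 4) = 12: x ≡ 8 (mod 12).
  Combine with x ≡ 16 (mod 20): gcd(12, 20) = 4; 16 - 8 = 8, which IS divisible by 4, so compatible.
    Write x = 8 + 12·t and substitute into x ≡ 16 (mod 20): 12·t ≡ 16 − 8 = 8 (mod 20).
    Divide the congruence (and modulus) by g = 4: 3·t ≡ 2 (mod 5).
    The inverse of 3 mod 5 is 2 (since 3·2 = 6 = 1·5 + 1), so t ≡ 2·2 = 4 ≡ 4 (mod 5).
    Then x = 8 + 12·4 = 56, valid modulo lcm(12, 20) = 60: x ≡ 56 (mod 60).
Verify: 56 mod 12 = 8, 56 mod 4 = 0, 56 mod 20 = 16.

x ≡ 56 (mod 60).


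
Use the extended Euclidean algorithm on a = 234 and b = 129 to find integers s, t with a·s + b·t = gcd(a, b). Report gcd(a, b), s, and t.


Euclidean algorithm on (234, 129) — divide until remainder is 0:
  234 = 1 · 129 + 105
  129 = 1 · 105 + 24
  105 = 4 · 24 + 9
  24 = 2 · 9 + 6
  9 = 1 · 6 + 3
  6 = 2 · 3 + 0
gcd(234, 129) = 3.
Track Bezout coefficients alongside the remainders: start with r₀ = 234 = a·1 + b·0 (s = 1, t = 0) and r₁ = 129 = a·0 + b·1 (s = 0, t = 1); each new remainder r_{k+1} = r_{k-1} − q_k·r_k inherits s_{k+1} = s_{k-1} − q_k·s_k, t_{k+1} = t_{k-1} − q_k·t_k, so r_k = a·s_k + b·t_k at every step:
  q = 1: r = 105, s = 1 − 1·0 = 1, t = 0 − 1·1 = -1  (check: 234·1 + 129·(-1) = 105)
  q = 1: r = 24, s = 0 − 1·1 = -1, t = 1 − 1·(-1) = 2  (check: 234·(-1) + 129·2 = 24)
  q = 4: r = 9, s = 1 − 4·(-1) = 5, t = -1 − 4·2 = -9  (check: 234·5 + 129·(-9) = 9)
  q = 2: r = 6, s = -1 − 2·5 = -11, t = 2 − 2·(-9) = 20  (check: 234·(-11) + 129·20 = 6)
  q = 1: r = 3, s = 5 − 1·(-11) = 16, t = -9 − 1·20 = -29  (check: 234·16 + 129·(-29) = 3)
The row with r = 3 (the gcd) gives the Bezout coefficients s = 16, t = -29.
Result: 234 · (16) + 129 · (-29) = 3.

gcd(234, 129) = 3; s = 16, t = -29 (check: 234·16 + 129·(-29) = 3).


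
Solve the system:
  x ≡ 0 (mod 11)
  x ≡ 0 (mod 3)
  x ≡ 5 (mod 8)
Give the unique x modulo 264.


Moduli 11, 3, 8 are pairwise coprime; by CRT there is a unique solution modulo M = 11 · 3 · 8 = 264.
Solve pairwise, accumulating the modulus:
  Start with x ≡ 0 (mod 11).
  Combine with x ≡ 0 (mod 3): since gcd(11, 3) = 1, we get a unique residue mod 33.
    Write x = 0 + 11·t and substitute into x ≡ 0 (mod 3): 11·t ≡ 0 − 0 = 0 (mod 3).
    Reduce coefficients mod 3: 2·t ≡ 0 (mod 3).
    The inverse of 2 mod 3 is 2 (since 2·2 = 4 = 1·3 + 1), so t ≡ 2·0 = 0 ≡ 0 (mod 3).
    Then x = 0 + 11·0 = 0, valid modulo lcm(11, 3) = 33: x ≡ 0 (mod 33).
  Combine with x ≡ 5 (mod 8): since gcd(33, 8) = 1, we get a unique residue mod 264.
    Write x = 0 + 33·t and substitute into x ≡ 5 (mod 8): 33·t ≡ 5 − 0 = 5 (mod 8).
    Reduce coefficients mod 8: 1·t ≡ 5 (mod 8).
    So t ≡ 5 (mod 8).
    Then x = 0 + 33·5 = 165, valid modulo lcm(33, 8) = 264: x ≡ 165 (mod 264).
Verify: 165 mod 11 = 0 ✓, 165 mod 3 = 0 ✓, 165 mod 8 = 5 ✓.

x ≡ 165 (mod 264).


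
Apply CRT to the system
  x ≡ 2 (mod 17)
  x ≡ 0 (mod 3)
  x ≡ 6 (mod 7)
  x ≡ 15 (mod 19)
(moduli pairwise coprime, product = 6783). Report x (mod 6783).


Product of moduli M = 17 · 3 · 7 · 19 = 6783.
Merge one congruence at a time:
  Start: x ≡ 2 (mod 17).
  Combine with x ≡ 0 (mod 3); new modulus lcm = 51.
    Write x = 2 + 17·t and substitute into x ≡ 0 (mod 3): 17·t ≡ 0 − 2 = -2 (mod 3).
    Reduce coefficients mod 3: 2·t ≡ 1 (mod 3).
    The inverse of 2 mod 3 is 2 (since 2·2 = 4 = 1·3 + 1), so t ≡ 2·1 = 2 ≡ 2 (mod 3).
    Then x = 2 + 17·2 = 36, valid modulo lcm(17, 3) = 51: x ≡ 36 (mod 51).
  Combine with x ≡ 6 (mod 7); new modulus lcm = 357.
    Write x = 36 + 51·t and substitute into x ≡ 6 (mod 7): 51·t ≡ 6 − 36 = -30 (mod 7).
    Reduce coefficients mod 7: 2·t ≡ 5 (mod 7).
    The inverse of 2 mod 7 is 4 (since 2·4 = 8 = 1·7 + 1), so t ≡ 4·5 = 20 ≡ 6 (mod 7).
    Then x = 36 + 51·6 = 342, valid modulo lcm(51, 7) = 357: x ≡ 342 (mod 357).
  Combine with x ≡ 15 (mod 19); new modulus lcm = 6783.
    Write x = 342 + 357·t and substitute into x ≡ 15 (mod 19): 357·t ≡ 15 − 342 = -327 (mod 19).
    Reduce coefficients mod 19: 15·t ≡ 15 (mod 19).
    The inverse of 15 mod 19 is 14 (since 15·14 = 210 = 11·19 + 1), so t ≡ 14·15 = 210 ≡ 1 (mod 19).
    Then x = 342 + 357·1 = 699, valid modulo lcm(357, 19) = 6783: x ≡ 699 (mod 6783).
Verify against each original: 699 mod 17 = 2, 699 mod 3 = 0, 699 mod 7 = 6, 699 mod 19 = 15.

x ≡ 699 (mod 6783).


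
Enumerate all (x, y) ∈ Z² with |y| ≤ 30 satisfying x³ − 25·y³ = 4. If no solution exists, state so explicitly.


The equation is x³ - 25y³ = 4. For fixed y, x³ = 25·y³ + 4, so a solution requires the RHS to be a perfect cube.
Strategy: iterate y from -30 to 30, compute RHS = 25·y³ + 4, and check whether it is a (positive or negative) perfect cube.
Check small values of y:
  y = 0: RHS = 4 is not a perfect cube.
  y = 1: RHS = 29 is not a perfect cube.
  y = -1: RHS = -21 is not a perfect cube.
  y = 2: RHS = 204 is not a perfect cube.
  y = -2: RHS = -196 is not a perfect cube.
  y = 3: RHS = 679 is not a perfect cube.
  y = -3: RHS = -671 is not a perfect cube.
Continuing the search up to |y| = 30 finds no solutions either.
No (x, y) in the scanned range satisfies the equation.

No integer solutions with |y| ≤ 30.


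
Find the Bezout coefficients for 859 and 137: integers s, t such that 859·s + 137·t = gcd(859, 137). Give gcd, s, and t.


Euclidean algorithm on (859, 137) — divide until remainder is 0:
  859 = 6 · 137 + 37
  137 = 3 · 37 + 26
  37 = 1 · 26 + 11
  26 = 2 · 11 + 4
  11 = 2 · 4 + 3
  4 = 1 · 3 + 1
  3 = 3 · 1 + 0
gcd(859, 137) = 1.
Track Bezout coefficients alongside the remainders: start with r₀ = 859 = a·1 + b·0 (s = 1, t = 0) and r₁ = 137 = a·0 + b·1 (s = 0, t = 1); each new remainder r_{k+1} = r_{k-1} − q_k·r_k inherits s_{k+1} = s_{k-1} − q_k·s_k, t_{k+1} = t_{k-1} − q_k·t_k, so r_k = a·s_k + b·t_k at every step:
  q = 6: r = 37, s = 1 − 6·0 = 1, t = 0 − 6·1 = -6  (check: 859·1 + 137·(-6) = 37)
  q = 3: r = 26, s = 0 − 3·1 = -3, t = 1 − 3·(-6) = 19  (check: 859·(-3) + 137·19 = 26)
  q = 1: r = 11, s = 1 − 1·(-3) = 4, t = -6 − 1·19 = -25  (check: 859·4 + 137·(-25) = 11)
  q = 2: r = 4, s = -3 − 2·4 = -11, t = 19 − 2·(-25) = 69  (check: 859·(-11) + 137·69 = 4)
  q = 2: r = 3, s = 4 − 2·(-11) = 26, t = -25 − 2·69 = -163  (check: 859·26 + 137·(-163) = 3)
  q = 1: r = 1, s = -11 − 1·26 = -37, t = 69 − 1·(-163) = 232  (check: 859·(-37) + 137·232 = 1)
The row with r = 1 (the gcd) gives the Bezout coefficients s = -37, t = 232.
Result: 859 · (-37) + 137 · (232) = 1.

gcd(859, 137) = 1; s = -37, t = 232 (check: 859·(-37) + 137·232 = 1).


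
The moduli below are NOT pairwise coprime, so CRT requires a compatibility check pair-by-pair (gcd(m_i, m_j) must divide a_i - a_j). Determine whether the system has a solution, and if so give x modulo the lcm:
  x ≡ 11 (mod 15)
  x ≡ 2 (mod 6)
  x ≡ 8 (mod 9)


Moduli 15, 6, 9 are not pairwise coprime, so CRT works modulo lcm(m_i) when all pairwise compatibility conditions hold.
Pairwise compatibility: gcd(m_i, m_j) must divide a_i - a_j for every pair.
Merge one congruence at a time:
  Start: x ≡ 11 (mod 15).
  Combine with x ≡ 2 (mod 6): gcd(15, 6) = 3; 2 - 11 = -9, which IS divisible by 3, so compatible.
    Write x = 11 + 15·t and substitute into x ≡ 2 (mod 6): 15·t ≡ 2 − 11 = -9 (mod 6).
    Divide the congruence (and modulus) by g = 3: 5·t ≡ -3 (mod 2).
    Reduce coefficients mod 2: 1·t ≡ 1 (mod 2).
    So t ≡ 1 (mod 2).
    Then x = 11 + 15·1 = 26, valid modulo lcm(15, 6) = 30: x ≡ 26 (mod 30).
  Combine with x ≡ 8 (mod 9): gcd(30, 9) = 3; 8 - 26 = -18, which IS divisible by 3, so compatible.
    Write x = 26 + 30·t and substitute into x ≡ 8 (mod 9): 30·t ≡ 8 − 26 = -18 (mod 9).
    Divide the congruence (and modulus) by g = 3: 10·t ≡ -6 (mod 3).
    Reduce coefficients mod 3: 1·t ≡ 0 (mod 3).
    So t ≡ 0 (mod 3).
    Then x = 26 + 30·0 = 26, valid modulo lcm(30, 9) = 90: x ≡ 26 (mod 90).
Verify: 26 mod 15 = 11, 26 mod 6 = 2, 26 mod 9 = 8.

x ≡ 26 (mod 90).


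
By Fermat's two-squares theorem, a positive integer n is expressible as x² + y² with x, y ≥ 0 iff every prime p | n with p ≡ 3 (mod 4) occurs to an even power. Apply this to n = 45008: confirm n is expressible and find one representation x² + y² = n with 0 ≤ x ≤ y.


Step 1: Factor n = 45008 = 2^4 · 29 · 97.
Step 2: Check the mod-4 condition on each prime factor: 2 = 2 (special); 29 ≡ 1 (mod 4), exponent 1; 97 ≡ 1 (mod 4), exponent 1.
All primes ≡ 3 (mod 4) appear to even exponent (or don't appear), so by the two-squares theorem n IS expressible as a sum of two squares.
Step 3: Build a representation. Group n = k² · m with k = 4 and m = 29 · 97 = 2813 (a product of primes ≡ 1 (mod 4)); a representation of m scales to one of n via (k·x)² + (k·y)² = k²(x² + y²). Each prime p ≡ 1 (mod 4) is itself a sum of two squares; find a² by testing p − a² for a perfect square:
  29: 29 − 1² = 28, 29 − 2² = 25 = 5² ⇒ 29 = 2² + 5².
  97: 97 − 1² = 96, 97 − 2² = 93, 97 − 3² = 88, 97 − 4² = 81 = 9² ⇒ 97 = 4² + 9².
  Combine using the Brahmagupta–Fibonacci identity (a² + b²)(c² + d²) = (ac − bd)² + (ad + bc)² = (ac + bd)² + (ad − bc)²:
  29 · 97 = 2813: from (2² + 5²)(4² + 9²), take (2·4 − 5·9, 2·9 + 5·4) = (8 − 45, 18 + 20) = (-37, 38); dropping signs (only squares matter) gives (37, 38); check 37² + 38² = 1369 + 1444 = 2813 ✓.
  Scale by k = 4: (4·37, 4·38) = (148, 152).
Step 4: Order so x ≤ y and verify: 148² + 152² = 21904 + 23104 = 45008 = n. ✓

n = 45008 = 148² + 152² (one valid representation with x ≤ y).


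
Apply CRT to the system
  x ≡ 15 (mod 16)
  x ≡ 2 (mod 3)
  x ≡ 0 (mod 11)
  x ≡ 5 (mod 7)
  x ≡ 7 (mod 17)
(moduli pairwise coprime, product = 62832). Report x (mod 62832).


Product of moduli M = 16 · 3 · 11 · 7 · 17 = 62832.
Merge one congruence at a time:
  Start: x ≡ 15 (mod 16).
  Combine with x ≡ 2 (mod 3); new modulus lcm = 48.
    Write x = 15 + 16·t and substitute into x ≡ 2 (mod 3): 16·t ≡ 2 − 15 = -13 (mod 3).
    Reduce coefficients mod 3: 1·t ≡ 2 (mod 3).
    So t ≡ 2 (mod 3).
    Then x = 15 + 16·2 = 47, valid modulo lcm(16, 3) = 48: x ≡ 47 (mod 48).
  Combine with x ≡ 0 (mod 11); new modulus lcm = 528.
    Write x = 47 + 48·t and substitute into x ≡ 0 (mod 11): 48·t ≡ 0 − 47 = -47 (mod 11).
    Reduce coefficients mod 11: 4·t ≡ 8 (mod 11).
    The inverse of 4 mod 11 is 3 (since 4·3 = 12 = 1·11 + 1), so t ≡ 3·8 = 24 ≡ 2 (mod 11).
    Then x = 47 + 48·2 = 143, valid modulo lcm(48, 11) = 528: x ≡ 143 (mod 528).
  Combine with x ≡ 5 (mod 7); new modulus lcm = 3696.
    Write x = 143 + 528·t and substitute into x ≡ 5 (mod 7): 528·t ≡ 5 − 143 = -138 (mod 7).
    Reduce coefficients mod 7: 3·t ≡ 2 (mod 7).
    The inverse of 3 mod 7 is 5 (since 3·5 = 15 = 2·7 + 1), so t ≡ 5·2 = 10 ≡ 3 (mod 7).
    Then x = 143 + 528·3 = 1727, valid modulo lcm(528, 7) = 3696: x ≡ 1727 (mod 3696).
  Combine with x ≡ 7 (mod 17); new modulus lcm = 62832.
    Write x = 1727 + 3696·t and substitute into x ≡ 7 (mod 17): 3696·t ≡ 7 − 1727 = -1720 (mod 17).
    Reduce coefficients mod 17: 7·t ≡ 14 (mod 17).
    The inverse of 7 mod 17 is 5 (since 7·5 = 35 = 2·17 + 1), so t ≡ 5·14 = 70 ≡ 2 (mod 17).
    Then x = 1727 + 3696·2 = 9119, valid modulo lcm(3696, 17) = 62832: x ≡ 9119 (mod 62832).
Verify against each original: 9119 mod 16 = 15, 9119 mod 3 = 2, 9119 mod 11 = 0, 9119 mod 7 = 5, 9119 mod 17 = 7.

x ≡ 9119 (mod 62832).


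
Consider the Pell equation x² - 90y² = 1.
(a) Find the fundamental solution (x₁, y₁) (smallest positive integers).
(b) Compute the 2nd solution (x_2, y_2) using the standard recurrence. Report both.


Step 1: Find the fundamental solution (x₁, y₁) of x² - 90y² = 1.
  Expand √90 as a continued fraction. a₀ = ⌊√90⌋ = 9; iterate m_{k+1} = d_k·a_k − m_k, d_{k+1} = (90 − m_{k+1}²)/d_k, a_{k+1} = ⌊(a₀ + m_{k+1})/d_{k+1}⌋ (starting m₀ = 0, d₀ = 1), with convergents p_k = a_k·p_{k-1} + p_{k-2}, q_k = a_k·q_{k-1} + q_{k-2} (p₋₁ = 1, q₋₁ = 0):
  k = 0: a₀ = 9; p₀/q₀ = 9/1; p₀² − 90·q₀² = 81 − 90 = -9.
  k = 1: m = 9, d = 9, a = ⌊(9 + 9)/9⌋ = 2; p/q = (2·9 + 1)/(2·1 + 0) = 19/2; p² − 90·q² = 361 − 360 = 1.
  The first convergent with p² − 90·q² = 1 gives the fundamental solution (x₁, y₁) = (19, 2).
Step 2: Apply the recurrence (x_{n+1}, y_{n+1}) = (x₁x_n + 90y₁y_n, x₁y_n + y₁x_n) repeatedly.
  From (x_1, y_1) = (19, 2): x_2 = 19·19 + 90·2·2 = 721; y_2 = 19·2 + 2·19 = 76.
Step 3: Verify x_2² - 90·y_2² = 519841 - 519840 = 1 (should be 1). ✓

(x_1, y_1) = (19, 2); (x_2, y_2) = (721, 76).
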